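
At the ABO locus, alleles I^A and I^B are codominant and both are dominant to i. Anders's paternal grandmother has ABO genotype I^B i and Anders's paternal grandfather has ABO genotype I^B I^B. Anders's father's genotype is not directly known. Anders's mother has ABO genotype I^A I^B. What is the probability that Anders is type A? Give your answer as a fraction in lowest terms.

1/8

Anders's father's ABO genotype from I^B i × I^B I^B: 1/2 I^B I^B, 1/2 I^B i.
Crossing each possibility with the mother I^A I^B and summing P(type A): 1/2·0 + 1/2·1/4 = 1/8.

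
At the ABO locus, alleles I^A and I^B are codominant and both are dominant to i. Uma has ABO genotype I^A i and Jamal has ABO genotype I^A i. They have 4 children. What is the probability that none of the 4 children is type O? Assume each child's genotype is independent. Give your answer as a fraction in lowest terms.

81/256

ABO cross I^A i × I^A i → 1/4 O, 3/4 A.
So P(type O) = 1/4 per child.
P(not type O) = 3/4 for one child; (3/4)^4 = 81/256.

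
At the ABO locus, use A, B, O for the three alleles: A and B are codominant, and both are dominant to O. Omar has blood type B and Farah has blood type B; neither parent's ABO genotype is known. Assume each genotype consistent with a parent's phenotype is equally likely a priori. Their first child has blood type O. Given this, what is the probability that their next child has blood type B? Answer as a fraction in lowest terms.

3/4

Possible genotypes: Omar ∈ {BB, BO}; Farah ∈ {BB, BO}.
Weight each parental genotype pair by prior × P(type-O child):
  BO × BO: posterior weight 1; P(next child type B) = 3/4.
Weighted sum = 3/4.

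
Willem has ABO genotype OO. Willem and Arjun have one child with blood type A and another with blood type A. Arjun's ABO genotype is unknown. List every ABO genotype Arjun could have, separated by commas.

AA, AB, AO

For each candidate genotype of Arjun, check whether crossing it with OO can produce every observed child phenotype.
  AA → possible child types {A} ✓
  AB → possible child types {A, B} ✓
  AO → possible child types {O, A} ✓
  BB → possible child types {B} ✗
  BO → possible child types {O, B} ✗
  OO → possible child types {O} ✗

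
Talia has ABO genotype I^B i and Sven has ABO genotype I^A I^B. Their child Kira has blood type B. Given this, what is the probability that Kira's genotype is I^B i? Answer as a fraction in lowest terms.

Cross I^B i × I^A I^B → 1/4 I^A I^B, 1/4 I^A i, 1/4 I^B I^B, 1/4 I^B i.
Type-B genotypes among offspring: I^B I^B (1/4), I^B i (1/4); total 1/2.
P(I^B i | type B) = (1/4) / (1/2) = 1/2.

1/2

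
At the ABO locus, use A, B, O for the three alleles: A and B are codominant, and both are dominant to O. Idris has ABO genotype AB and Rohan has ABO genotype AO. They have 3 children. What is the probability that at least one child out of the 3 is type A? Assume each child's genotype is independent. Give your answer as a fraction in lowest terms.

ABO cross AB × AO → 1/2 A, 1/4 B, 1/4 AB.
So P(type A) = 1/2 per child.
P(none) = (1/2)^3 = 1/8; P(at least one) = 1 − 1/8 = 7/8.

7/8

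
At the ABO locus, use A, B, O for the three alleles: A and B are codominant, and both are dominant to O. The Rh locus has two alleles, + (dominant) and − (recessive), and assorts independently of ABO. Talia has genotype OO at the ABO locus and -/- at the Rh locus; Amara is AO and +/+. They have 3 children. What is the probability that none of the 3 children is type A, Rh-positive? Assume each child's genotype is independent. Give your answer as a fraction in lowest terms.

ABO cross OO × AO → 1/2 O, 1/2 A.
Rh cross -/- × +/+ → 1 Rh+; so P(type A, Rh-positive) = 1/2 × 1 = 1/2 per child.
P(not type A, Rh-positive) = 1/2 for one child; (1/2)^3 = 1/8.

1/8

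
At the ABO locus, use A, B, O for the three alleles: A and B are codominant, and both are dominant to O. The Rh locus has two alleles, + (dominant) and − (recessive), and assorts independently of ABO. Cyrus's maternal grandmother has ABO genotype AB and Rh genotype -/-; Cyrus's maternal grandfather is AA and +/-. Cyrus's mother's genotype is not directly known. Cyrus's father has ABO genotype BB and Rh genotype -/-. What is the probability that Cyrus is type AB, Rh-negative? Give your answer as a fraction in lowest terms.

Cyrus's mother's ABO genotype from AB × AA: 1/2 AA, 1/2 AB.
Crossing each possibility with the father BB and summing P(type AB): 1/2·1 + 1/2·1/2 = 3/4.
Similarly for Rh via the mother's Rh distribution: P(Rh-) = 3/4.
Independent loci: 3/4 × 3/4 = 9/16.

9/16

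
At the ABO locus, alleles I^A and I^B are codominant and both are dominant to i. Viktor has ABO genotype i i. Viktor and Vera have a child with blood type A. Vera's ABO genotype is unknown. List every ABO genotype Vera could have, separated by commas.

I^A I^A, I^A I^B, I^A i

For each candidate genotype of Vera, check whether crossing it with i i can produce every observed child phenotype.
  I^A I^A → possible child types {A} ✓
  I^A I^B → possible child types {A, B} ✓
  I^A i → possible child types {O, A} ✓
  I^B I^B → possible child types {B} ✗
  I^B i → possible child types {O, B} ✗
  i i → possible child types {O} ✗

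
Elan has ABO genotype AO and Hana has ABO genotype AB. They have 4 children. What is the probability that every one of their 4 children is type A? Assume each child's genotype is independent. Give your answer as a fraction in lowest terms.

ABO cross AO × AB → 1/2 A, 1/4 B, 1/4 AB.
So P(type A) = 1/2 per child.
All 4 independent: (1/2)^4 = 1/16.

1/16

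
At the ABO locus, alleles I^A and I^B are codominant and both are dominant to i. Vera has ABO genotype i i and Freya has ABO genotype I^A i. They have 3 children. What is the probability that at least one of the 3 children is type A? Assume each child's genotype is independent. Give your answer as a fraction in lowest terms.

ABO cross i i × I^A i → 1/2 O, 1/2 A.
So P(type A) = 1/2 per child.
P(none) = (1/2)^3 = 1/8; P(at least one) = 1 − 1/8 = 7/8.

7/8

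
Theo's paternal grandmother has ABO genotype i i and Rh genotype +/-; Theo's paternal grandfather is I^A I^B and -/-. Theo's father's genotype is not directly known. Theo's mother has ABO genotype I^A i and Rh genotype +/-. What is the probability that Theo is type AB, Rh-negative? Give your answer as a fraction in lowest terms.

Theo's father's ABO genotype from i i × I^A I^B: 1/2 I^A i, 1/2 I^B i.
Crossing each possibility with the mother I^A i and summing P(type AB): 1/2·0 + 1/2·1/4 = 1/8.
Similarly for Rh via the father's Rh distribution: P(Rh-) = 3/8.
Independent loci: 1/8 × 3/8 = 3/64.

3/64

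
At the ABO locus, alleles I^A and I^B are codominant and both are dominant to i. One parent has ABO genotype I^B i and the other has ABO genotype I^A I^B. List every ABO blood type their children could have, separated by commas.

Gametes from I^B i × I^A I^B give offspring ABO genotypes I^A I^B, I^A i, I^B I^B, I^B i, i.e. phenotypes A, B, AB.

A, B, AB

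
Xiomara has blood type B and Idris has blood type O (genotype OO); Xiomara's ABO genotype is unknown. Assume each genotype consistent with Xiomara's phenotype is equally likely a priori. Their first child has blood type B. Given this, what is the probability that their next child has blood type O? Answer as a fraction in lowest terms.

Possible genotypes: Xiomara ∈ {BB, BO}; Idris ∈ {OO}.
Weight each parental genotype pair by prior × P(type-B child):
  BB × OO: posterior weight 2/3; P(next child type O) = 0.
  BO × OO: posterior weight 1/3; P(next child type O) = 1/2.
Weighted sum = 1/6.

1/6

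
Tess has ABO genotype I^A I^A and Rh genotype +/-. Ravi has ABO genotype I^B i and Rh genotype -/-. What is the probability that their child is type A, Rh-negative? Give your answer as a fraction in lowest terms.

ABO cross I^A I^A × I^B i → offspring phenotypes: 1/2 A, 1/2 AB.
Rh cross +/- × -/- → 1/2 Rh+, 1/2 Rh-.
Independent loci: P(type A, Rh-negative) = 1/2 × 1/2 = 1/4.

1/4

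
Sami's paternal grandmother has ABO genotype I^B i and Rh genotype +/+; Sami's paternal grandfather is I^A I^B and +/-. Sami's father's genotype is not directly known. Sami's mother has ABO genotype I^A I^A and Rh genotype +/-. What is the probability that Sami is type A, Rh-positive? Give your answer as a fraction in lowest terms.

7/16

Sami's father's ABO genotype from I^B i × I^A I^B: 1/4 I^A I^B, 1/4 I^A i, 1/4 I^B I^B, 1/4 I^B i.
Crossing each possibility with the mother I^A I^A and summing P(type A): 1/4·1/2 + 1/4·1 + 1/4·0 + 1/4·1/2 = 1/2.
Similarly for Rh via the father's Rh distribution: P(Rh+) = 7/8.
Independent loci: 1/2 × 7/8 = 7/16.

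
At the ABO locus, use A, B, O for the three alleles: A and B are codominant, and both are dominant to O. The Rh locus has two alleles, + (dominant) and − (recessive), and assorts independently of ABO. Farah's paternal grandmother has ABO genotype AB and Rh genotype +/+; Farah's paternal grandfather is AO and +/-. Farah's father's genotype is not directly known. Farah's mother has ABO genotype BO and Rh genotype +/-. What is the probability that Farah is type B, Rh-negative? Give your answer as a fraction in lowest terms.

3/64

Farah's father's ABO genotype from AB × AO: 1/4 AA, 1/4 AB, 1/4 AO, 1/4 BO.
Crossing each possibility with the mother BO and summing P(type B): 1/4·0 + 1/4·1/2 + 1/4·1/4 + 1/4·3/4 = 3/8.
Similarly for Rh via the father's Rh distribution: P(Rh-) = 1/8.
Independent loci: 3/8 × 1/8 = 3/64.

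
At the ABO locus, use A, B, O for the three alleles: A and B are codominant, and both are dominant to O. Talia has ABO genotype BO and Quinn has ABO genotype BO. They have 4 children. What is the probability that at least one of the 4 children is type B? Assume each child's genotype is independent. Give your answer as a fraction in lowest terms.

ABO cross BO × BO → 1/4 O, 3/4 B.
So P(type B) = 3/4 per child.
P(none) = (1/4)^4 = 1/256; P(at least one) = 1 − 1/256 = 255/256.

255/256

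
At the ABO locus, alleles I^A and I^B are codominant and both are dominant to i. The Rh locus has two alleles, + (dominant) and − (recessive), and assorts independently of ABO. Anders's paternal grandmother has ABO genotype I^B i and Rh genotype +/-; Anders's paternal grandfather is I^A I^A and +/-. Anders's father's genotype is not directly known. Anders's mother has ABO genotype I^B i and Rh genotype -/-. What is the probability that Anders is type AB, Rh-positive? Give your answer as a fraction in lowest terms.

Anders's father's ABO genotype from I^B i × I^A I^A: 1/2 I^A I^B, 1/2 I^A i.
Crossing each possibility with the mother I^B i and summing P(type AB): 1/2·1/4 + 1/2·1/4 = 1/4.
Similarly for Rh via the father's Rh distribution: P(Rh+) = 1/2.
Independent loci: 1/4 × 1/2 = 1/8.

1/8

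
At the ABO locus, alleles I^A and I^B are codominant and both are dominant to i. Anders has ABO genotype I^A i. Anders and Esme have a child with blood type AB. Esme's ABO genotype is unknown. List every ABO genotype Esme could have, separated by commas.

I^A I^B, I^B I^B, I^B i

For each candidate genotype of Esme, check whether crossing it with I^A i can produce every observed child phenotype.
  I^A I^A → possible child types {A} ✗
  I^A I^B → possible child types {A, B, AB} ✓
  I^A i → possible child types {O, A} ✗
  I^B I^B → possible child types {B, AB} ✓
  I^B i → possible child types {O, A, B, AB} ✓
  i i → possible child types {O, A} ✗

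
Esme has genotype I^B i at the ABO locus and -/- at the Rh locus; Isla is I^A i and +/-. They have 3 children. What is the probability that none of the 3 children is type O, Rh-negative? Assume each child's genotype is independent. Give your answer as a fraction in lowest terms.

ABO cross I^B i × I^A i → 1/4 O, 1/4 A, 1/4 B, 1/4 AB.
Rh cross -/- × +/- → 1/2 Rh+, 1/2 Rh-; so P(type O, Rh-negative) = 1/4 × 1/2 = 1/8 per child.
P(not type O, Rh-negative) = 7/8 for one child; (7/8)^3 = 343/512.

343/512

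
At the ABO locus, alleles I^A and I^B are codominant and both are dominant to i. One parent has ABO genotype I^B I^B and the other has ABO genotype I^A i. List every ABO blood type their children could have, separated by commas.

B, AB

Gametes from I^B I^B × I^A i give offspring ABO genotypes I^A I^B, I^B i, i.e. phenotypes B, AB.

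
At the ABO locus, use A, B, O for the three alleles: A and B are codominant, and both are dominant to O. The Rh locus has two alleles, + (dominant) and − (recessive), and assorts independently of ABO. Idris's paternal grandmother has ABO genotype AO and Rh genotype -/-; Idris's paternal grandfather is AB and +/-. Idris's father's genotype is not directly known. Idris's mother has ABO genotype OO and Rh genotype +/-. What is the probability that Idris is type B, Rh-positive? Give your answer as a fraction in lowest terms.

Idris's father's ABO genotype from AO × AB: 1/4 AA, 1/4 AB, 1/4 AO, 1/4 BO.
Crossing each possibility with the mother OO and summing P(type B): 1/4·0 + 1/4·1/2 + 1/4·0 + 1/4·1/2 = 1/4.
Similarly for Rh via the father's Rh distribution: P(Rh+) = 5/8.
Independent loci: 1/4 × 5/8 = 5/32.

5/32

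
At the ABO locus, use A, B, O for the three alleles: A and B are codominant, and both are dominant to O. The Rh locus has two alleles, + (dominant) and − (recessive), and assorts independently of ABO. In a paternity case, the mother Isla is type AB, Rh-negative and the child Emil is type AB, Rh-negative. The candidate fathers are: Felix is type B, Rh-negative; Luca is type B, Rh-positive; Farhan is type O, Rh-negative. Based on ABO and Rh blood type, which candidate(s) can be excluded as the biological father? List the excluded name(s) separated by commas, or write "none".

Farhan

A candidate is excluded only if no genotype consistent with his phenotype could produce a type AB, Rh-negative child with a type AB, Rh-negative mother.
Farhan (type O, Rh-): no genotype consistent with that phenotype can produce a type-AB Rh- child with a type-AB mother.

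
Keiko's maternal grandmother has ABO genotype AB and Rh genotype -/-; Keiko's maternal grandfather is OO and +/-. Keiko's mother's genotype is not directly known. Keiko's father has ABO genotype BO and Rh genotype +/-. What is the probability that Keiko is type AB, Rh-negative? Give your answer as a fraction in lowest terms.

Keiko's mother's ABO genotype from AB × OO: 1/2 AO, 1/2 BO.
Crossing each possibility with the father BO and summing P(type AB): 1/2·1/4 + 1/2·0 = 1/8.
Similarly for Rh via the mother's Rh distribution: P(Rh-) = 3/8.
Independent loci: 1/8 × 3/8 = 3/64.

3/64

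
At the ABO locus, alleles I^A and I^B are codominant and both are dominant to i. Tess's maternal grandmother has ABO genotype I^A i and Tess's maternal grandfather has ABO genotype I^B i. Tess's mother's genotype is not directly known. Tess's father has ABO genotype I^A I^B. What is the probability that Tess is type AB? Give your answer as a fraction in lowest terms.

1/4

Tess's mother's ABO genotype from I^A i × I^B i: 1/4 I^A I^B, 1/4 I^A i, 1/4 I^B i, 1/4 i i.
Crossing each possibility with the father I^A I^B and summing P(type AB): 1/4·1/2 + 1/4·1/4 + 1/4·1/4 + 1/4·0 = 1/4.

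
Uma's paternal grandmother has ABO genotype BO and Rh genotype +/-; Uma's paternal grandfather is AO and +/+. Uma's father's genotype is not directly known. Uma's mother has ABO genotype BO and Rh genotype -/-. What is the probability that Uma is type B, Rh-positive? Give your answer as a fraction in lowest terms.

3/8

Uma's father's ABO genotype from BO × AO: 1/4 AB, 1/4 AO, 1/4 BO, 1/4 OO.
Crossing each possibility with the mother BO and summing P(type B): 1/4·1/2 + 1/4·1/4 + 1/4·3/4 + 1/4·1/2 = 1/2.
Similarly for Rh via the father's Rh distribution: P(Rh+) = 3/4.
Independent loci: 1/2 × 3/4 = 3/8.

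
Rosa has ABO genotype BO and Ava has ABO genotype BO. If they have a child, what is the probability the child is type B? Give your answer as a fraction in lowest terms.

3/4

ABO cross BO × BO → offspring phenotypes: 1/4 O, 3/4 B.
So P(type B) = 3/4.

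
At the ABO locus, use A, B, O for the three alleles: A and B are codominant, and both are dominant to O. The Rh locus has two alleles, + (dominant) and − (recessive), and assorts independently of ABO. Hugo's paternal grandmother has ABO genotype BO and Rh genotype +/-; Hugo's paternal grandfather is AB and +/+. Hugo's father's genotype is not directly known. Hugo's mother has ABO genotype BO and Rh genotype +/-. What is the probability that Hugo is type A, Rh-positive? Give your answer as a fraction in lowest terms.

Hugo's father's ABO genotype from BO × AB: 1/4 AB, 1/4 AO, 1/4 BB, 1/4 BO.
Crossing each possibility with the mother BO and summing P(type A): 1/4·1/4 + 1/4·1/4 + 1/4·0 + 1/4·0 = 1/8.
Similarly for Rh via the father's Rh distribution: P(Rh+) = 7/8.
Independent loci: 1/8 × 7/8 = 7/64.

7/64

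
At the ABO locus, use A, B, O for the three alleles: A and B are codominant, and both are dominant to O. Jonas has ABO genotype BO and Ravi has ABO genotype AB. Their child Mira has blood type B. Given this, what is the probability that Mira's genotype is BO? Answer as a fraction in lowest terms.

1/2

Cross BO × AB → 1/4 AB, 1/4 AO, 1/4 BB, 1/4 BO.
Type-B genotypes among offspring: BB (1/4), BO (1/4); total 1/2.
P(BO | type B) = (1/4) / (1/2) = 1/2.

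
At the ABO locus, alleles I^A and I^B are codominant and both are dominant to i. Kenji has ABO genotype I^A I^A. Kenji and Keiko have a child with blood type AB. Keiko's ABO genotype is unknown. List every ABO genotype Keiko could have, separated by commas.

I^A I^B, I^B I^B, I^B i

For each candidate genotype of Keiko, check whether crossing it with I^A I^A can produce every observed child phenotype.
  I^A I^A → possible child types {A} ✗
  I^A I^B → possible child types {A, AB} ✓
  I^A i → possible child types {A} ✗
  I^B I^B → possible child types {AB} ✓
  I^B i → possible child types {A, AB} ✓
  i i → possible child types {A} ✗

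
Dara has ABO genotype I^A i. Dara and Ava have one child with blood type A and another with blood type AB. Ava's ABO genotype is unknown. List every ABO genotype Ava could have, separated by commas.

For each candidate genotype of Ava, check whether crossing it with I^A i can produce every observed child phenotype.
  I^A I^A → possible child types {A} ✗
  I^A I^B → possible child types {A, B, AB} ✓
  I^A i → possible child types {O, A} ✗
  I^B I^B → possible child types {B, AB} ✗
  I^B i → possible child types {O, A, B, AB} ✓
  i i → possible child types {O, A} ✗

I^A I^B, I^B i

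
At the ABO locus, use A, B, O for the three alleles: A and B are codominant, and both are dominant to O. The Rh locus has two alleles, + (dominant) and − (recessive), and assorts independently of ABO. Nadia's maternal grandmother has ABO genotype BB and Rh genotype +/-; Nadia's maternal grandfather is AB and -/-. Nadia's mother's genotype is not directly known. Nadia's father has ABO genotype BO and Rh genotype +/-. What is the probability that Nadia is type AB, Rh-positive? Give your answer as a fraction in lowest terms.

Nadia's mother's ABO genotype from BB × AB: 1/2 AB, 1/2 BB.
Crossing each possibility with the father BO and summing P(type AB): 1/2·1/4 + 1/2·0 = 1/8.
Similarly for Rh via the mother's Rh distribution: P(Rh+) = 5/8.
Independent loci: 1/8 × 5/8 = 5/64.

5/64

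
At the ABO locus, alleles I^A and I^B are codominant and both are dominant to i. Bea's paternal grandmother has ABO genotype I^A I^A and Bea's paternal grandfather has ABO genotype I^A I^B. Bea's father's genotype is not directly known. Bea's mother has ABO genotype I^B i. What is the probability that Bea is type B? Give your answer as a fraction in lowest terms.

1/4

Bea's father's ABO genotype from I^A I^A × I^A I^B: 1/2 I^A I^A, 1/2 I^A I^B.
Crossing each possibility with the mother I^B i and summing P(type B): 1/2·0 + 1/2·1/2 = 1/4.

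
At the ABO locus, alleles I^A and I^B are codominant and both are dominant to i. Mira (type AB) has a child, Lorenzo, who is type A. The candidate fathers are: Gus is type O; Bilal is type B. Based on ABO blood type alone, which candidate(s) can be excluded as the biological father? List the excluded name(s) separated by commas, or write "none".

none

A candidate is excluded only if no genotype consistent with his phenotype could produce a type A child with a type AB mother.
Every candidate has at least one consistent genotype combination, so none can be excluded.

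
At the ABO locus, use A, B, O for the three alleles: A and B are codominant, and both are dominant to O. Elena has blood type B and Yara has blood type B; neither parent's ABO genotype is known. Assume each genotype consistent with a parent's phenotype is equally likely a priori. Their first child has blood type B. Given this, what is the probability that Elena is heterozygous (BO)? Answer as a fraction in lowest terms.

Possible genotypes: Elena ∈ {BB, BO}; Yara ∈ {BB, BO}.
Weight each parental genotype pair by prior × P(type-B child):
  BB × BB: posterior weight 4/15.
  BB × BO: posterior weight 4/15.
  BO × BB: posterior weight 4/15.
  BO × BO: posterior weight 1/5.
Sum the posterior weight over pairs where Elena is BO: 7/15.

7/15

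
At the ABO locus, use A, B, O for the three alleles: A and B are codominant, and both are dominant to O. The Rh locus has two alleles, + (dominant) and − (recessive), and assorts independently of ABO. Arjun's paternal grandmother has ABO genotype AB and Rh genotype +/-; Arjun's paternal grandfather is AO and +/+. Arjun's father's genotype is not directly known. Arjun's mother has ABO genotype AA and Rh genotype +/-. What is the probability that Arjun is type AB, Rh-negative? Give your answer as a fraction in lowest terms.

1/32

Arjun's father's ABO genotype from AB × AO: 1/4 AA, 1/4 AB, 1/4 AO, 1/4 BO.
Crossing each possibility with the mother AA and summing P(type AB): 1/4·0 + 1/4·1/2 + 1/4·0 + 1/4·1/2 = 1/4.
Similarly for Rh via the father's Rh distribution: P(Rh-) = 1/8.
Independent loci: 1/4 × 1/8 = 1/32.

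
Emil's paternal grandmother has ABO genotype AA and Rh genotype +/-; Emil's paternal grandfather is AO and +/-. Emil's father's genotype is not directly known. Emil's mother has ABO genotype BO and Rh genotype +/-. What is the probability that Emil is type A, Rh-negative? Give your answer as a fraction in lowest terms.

Emil's father's ABO genotype from AA × AO: 1/2 AA, 1/2 AO.
Crossing each possibility with the mother BO and summing P(type A): 1/2·1/2 + 1/2·1/4 = 3/8.
Similarly for Rh via the father's Rh distribution: P(Rh-) = 1/4.
Independent loci: 3/8 × 1/4 = 3/32.

3/32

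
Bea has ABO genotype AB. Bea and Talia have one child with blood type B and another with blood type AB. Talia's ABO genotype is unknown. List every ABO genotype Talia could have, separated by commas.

For each candidate genotype of Talia, check whether crossing it with AB can produce every observed child phenotype.
  AA → possible child types {A, AB} ✗
  AB → possible child types {A, B, AB} ✓
  AO → possible child types {A, B, AB} ✓
  BB → possible child types {B, AB} ✓
  BO → possible child types {A, B, AB} ✓
  OO → possible child types {A, B} ✗

AB, AO, BB, BO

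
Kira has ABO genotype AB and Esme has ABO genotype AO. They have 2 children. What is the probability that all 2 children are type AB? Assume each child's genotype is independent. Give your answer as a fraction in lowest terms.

ABO cross AB × AO → 1/2 A, 1/4 B, 1/4 AB.
So P(type AB) = 1/4 per child.
All 2 independent: (1/4)^2 = 1/16.

1/16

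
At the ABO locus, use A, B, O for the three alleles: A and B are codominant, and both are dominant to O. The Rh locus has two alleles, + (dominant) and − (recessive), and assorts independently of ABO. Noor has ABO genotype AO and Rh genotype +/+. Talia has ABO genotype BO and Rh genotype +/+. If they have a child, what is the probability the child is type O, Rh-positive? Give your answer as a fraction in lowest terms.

ABO cross AO × BO → offspring phenotypes: 1/4 O, 1/4 A, 1/4 B, 1/4 AB.
Rh cross +/+ × +/+ → 1 Rh+.
Independent loci: P(type O, Rh-positive) = 1/4 × 1 = 1/4.

1/4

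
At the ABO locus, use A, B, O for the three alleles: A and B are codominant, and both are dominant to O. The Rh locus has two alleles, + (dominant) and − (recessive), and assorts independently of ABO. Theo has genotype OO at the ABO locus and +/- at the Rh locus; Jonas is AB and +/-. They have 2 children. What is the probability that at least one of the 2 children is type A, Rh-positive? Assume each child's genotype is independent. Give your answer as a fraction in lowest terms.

39/64

ABO cross OO × AB → 1/2 A, 1/2 B.
Rh cross +/- × +/- → 3/4 Rh+, 1/4 Rh-; so P(type A, Rh-positive) = 1/2 × 3/4 = 3/8 per child.
P(none) = (5/8)^2 = 25/64; P(at least one) = 1 − 25/64 = 39/64.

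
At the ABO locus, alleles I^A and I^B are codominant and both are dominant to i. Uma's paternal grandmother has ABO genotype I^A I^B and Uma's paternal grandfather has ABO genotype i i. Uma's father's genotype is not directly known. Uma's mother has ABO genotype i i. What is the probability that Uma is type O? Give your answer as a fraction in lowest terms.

1/2

Uma's father's ABO genotype from I^A I^B × i i: 1/2 I^A i, 1/2 I^B i.
Crossing each possibility with the mother i i and summing P(type O): 1/2·1/2 + 1/2·1/2 = 1/2.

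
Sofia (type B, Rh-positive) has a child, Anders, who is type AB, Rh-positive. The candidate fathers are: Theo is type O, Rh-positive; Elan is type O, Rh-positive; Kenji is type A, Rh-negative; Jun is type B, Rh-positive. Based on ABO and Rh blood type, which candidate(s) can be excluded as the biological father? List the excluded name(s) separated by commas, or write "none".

A candidate is excluded only if no genotype consistent with his phenotype could produce a type AB, Rh-positive child with a type B, Rh-positive mother.
Theo (type O, Rh+): no genotype consistent with that phenotype can produce a type-AB Rh+ child with a type-B mother.
Elan (type O, Rh+): no genotype consistent with that phenotype can produce a type-AB Rh+ child with a type-B mother.
Jun (type B, Rh+): no genotype consistent with that phenotype can produce a type-AB Rh+ child with a type-B mother.

Theo, Elan, Jun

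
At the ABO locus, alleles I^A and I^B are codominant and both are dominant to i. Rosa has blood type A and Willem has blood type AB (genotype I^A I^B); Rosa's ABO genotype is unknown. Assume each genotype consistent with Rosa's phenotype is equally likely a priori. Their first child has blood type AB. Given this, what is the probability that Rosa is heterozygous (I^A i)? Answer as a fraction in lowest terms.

1/3

Possible genotypes: Rosa ∈ {I^A I^A, I^A i}; Willem ∈ {I^A I^B}.
Weight each parental genotype pair by prior × P(type-AB child):
  I^A I^A × I^A I^B: posterior weight 2/3.
  I^A i × I^A I^B: posterior weight 1/3.
Sum the posterior weight over pairs where Rosa is I^A i: 1/3.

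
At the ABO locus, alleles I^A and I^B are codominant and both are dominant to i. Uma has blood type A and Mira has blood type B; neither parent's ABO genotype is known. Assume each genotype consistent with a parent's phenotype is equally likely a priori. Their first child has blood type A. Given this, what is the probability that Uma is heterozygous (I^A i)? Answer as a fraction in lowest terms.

Possible genotypes: Uma ∈ {I^A I^A, I^A i}; Mira ∈ {I^B I^B, I^B i}.
Weight each parental genotype pair by prior × P(type-A child):
  I^A I^A × I^B i: posterior weight 2/3.
  I^A i × I^B i: posterior weight 1/3.
Sum the posterior weight over pairs where Uma is I^A i: 1/3.

1/3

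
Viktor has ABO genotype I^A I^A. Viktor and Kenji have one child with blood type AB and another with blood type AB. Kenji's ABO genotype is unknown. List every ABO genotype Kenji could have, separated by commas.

For each candidate genotype of Kenji, check whether crossing it with I^A I^A can produce every observed child phenotype.
  I^A I^A → possible child types {A} ✗
  I^A I^B → possible child types {A, AB} ✓
  I^A i → possible child types {A} ✗
  I^B I^B → possible child types {AB} ✓
  I^B i → possible child types {A, AB} ✓
  i i → possible child types {A} ✗

I^A I^B, I^B I^B, I^B i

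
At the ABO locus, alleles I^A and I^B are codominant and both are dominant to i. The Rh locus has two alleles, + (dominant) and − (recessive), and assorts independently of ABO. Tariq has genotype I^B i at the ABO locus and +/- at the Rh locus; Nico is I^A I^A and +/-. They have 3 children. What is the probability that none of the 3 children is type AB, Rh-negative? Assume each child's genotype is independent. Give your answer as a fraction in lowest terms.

343/512

ABO cross I^B i × I^A I^A → 1/2 A, 1/2 AB.
Rh cross +/- × +/- → 3/4 Rh+, 1/4 Rh-; so P(type AB, Rh-negative) = 1/2 × 1/4 = 1/8 per child.
P(not type AB, Rh-negative) = 7/8 for one child; (7/8)^3 = 343/512.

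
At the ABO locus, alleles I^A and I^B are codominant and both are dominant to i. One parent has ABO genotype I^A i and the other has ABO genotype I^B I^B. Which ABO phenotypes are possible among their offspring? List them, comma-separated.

Gametes from I^A i × I^B I^B give offspring ABO genotypes I^A I^B, I^B i, i.e. phenotypes B, AB.

B, AB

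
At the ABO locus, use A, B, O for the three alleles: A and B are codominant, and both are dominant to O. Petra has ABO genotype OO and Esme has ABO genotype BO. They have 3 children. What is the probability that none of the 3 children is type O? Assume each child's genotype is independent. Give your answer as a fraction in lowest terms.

1/8

ABO cross OO × BO → 1/2 O, 1/2 B.
So P(type O) = 1/2 per child.
P(not type O) = 1/2 for one child; (1/2)^3 = 1/8.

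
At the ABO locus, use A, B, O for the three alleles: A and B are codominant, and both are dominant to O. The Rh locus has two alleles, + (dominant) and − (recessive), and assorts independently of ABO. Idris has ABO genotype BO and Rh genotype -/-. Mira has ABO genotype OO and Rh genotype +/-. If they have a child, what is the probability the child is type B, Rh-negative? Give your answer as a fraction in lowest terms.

1/4

ABO cross BO × OO → offspring phenotypes: 1/2 O, 1/2 B.
Rh cross -/- × +/- → 1/2 Rh+, 1/2 Rh-.
Independent loci: P(type B, Rh-negative) = 1/2 × 1/2 = 1/4.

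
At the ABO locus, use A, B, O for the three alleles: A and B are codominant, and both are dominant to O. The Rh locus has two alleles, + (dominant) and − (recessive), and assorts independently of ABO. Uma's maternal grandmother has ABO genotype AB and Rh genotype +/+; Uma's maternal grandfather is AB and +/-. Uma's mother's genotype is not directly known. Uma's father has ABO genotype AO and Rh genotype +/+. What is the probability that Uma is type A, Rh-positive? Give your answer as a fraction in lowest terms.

Uma's mother's ABO genotype from AB × AB: 1/4 AA, 1/2 AB, 1/4 BB.
Crossing each possibility with the father AO and summing P(type A): 1/4·1 + 1/2·1/2 + 1/4·0 = 1/2.
Similarly for Rh via the mother's Rh distribution: P(Rh+) = 1.
Independent loci: 1/2 × 1 = 1/2.

1/2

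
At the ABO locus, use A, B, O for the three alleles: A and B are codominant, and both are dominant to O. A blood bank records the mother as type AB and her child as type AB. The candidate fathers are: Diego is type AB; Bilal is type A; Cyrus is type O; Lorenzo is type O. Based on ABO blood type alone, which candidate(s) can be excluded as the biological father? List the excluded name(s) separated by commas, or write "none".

A candidate is excluded only if no genotype consistent with his phenotype could produce a type AB child with a type AB mother.
Cyrus (type O): no genotype consistent with that phenotype can produce a type-AB child with a type-AB mother.
Lorenzo (type O): no genotype consistent with that phenotype can produce a type-AB child with a type-AB mother.

Cyrus, Lorenzo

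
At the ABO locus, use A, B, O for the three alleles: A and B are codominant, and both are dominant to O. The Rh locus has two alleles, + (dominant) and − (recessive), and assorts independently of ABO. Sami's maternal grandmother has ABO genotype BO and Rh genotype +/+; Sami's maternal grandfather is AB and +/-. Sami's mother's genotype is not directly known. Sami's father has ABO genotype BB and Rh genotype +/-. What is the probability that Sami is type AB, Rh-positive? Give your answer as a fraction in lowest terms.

Sami's mother's ABO genotype from BO × AB: 1/4 AB, 1/4 AO, 1/4 BB, 1/4 BO.
Crossing each possibility with the father BB and summing P(type AB): 1/4·1/2 + 1/4·1/2 + 1/4·0 + 1/4·0 = 1/4.
Similarly for Rh via the mother's Rh distribution: P(Rh+) = 7/8.
Independent loci: 1/4 × 7/8 = 7/32.

7/32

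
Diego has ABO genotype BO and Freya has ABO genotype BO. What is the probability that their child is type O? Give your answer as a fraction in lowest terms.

ABO cross BO × BO → offspring phenotypes: 1/4 O, 3/4 B.
So P(type O) = 1/4.

1/4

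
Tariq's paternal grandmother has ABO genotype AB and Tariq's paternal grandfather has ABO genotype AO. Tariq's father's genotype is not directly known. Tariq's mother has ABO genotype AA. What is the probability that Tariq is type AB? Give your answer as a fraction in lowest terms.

1/4

Tariq's father's ABO genotype from AB × AO: 1/4 AA, 1/4 AB, 1/4 AO, 1/4 BO.
Crossing each possibility with the mother AA and summing P(type AB): 1/4·0 + 1/4·1/2 + 1/4·0 + 1/4·1/2 = 1/4.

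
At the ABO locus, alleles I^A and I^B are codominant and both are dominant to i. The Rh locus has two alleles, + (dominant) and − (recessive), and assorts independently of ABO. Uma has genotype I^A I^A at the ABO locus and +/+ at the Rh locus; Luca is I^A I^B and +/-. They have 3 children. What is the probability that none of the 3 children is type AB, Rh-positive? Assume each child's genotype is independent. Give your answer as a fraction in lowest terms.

ABO cross I^A I^A × I^A I^B → 1/2 A, 1/2 AB.
Rh cross +/+ × +/- → 1 Rh+; so P(type AB, Rh-positive) = 1/2 × 1 = 1/2 per child.
P(not type AB, Rh-positive) = 1/2 for one child; (1/2)^3 = 1/8.

1/8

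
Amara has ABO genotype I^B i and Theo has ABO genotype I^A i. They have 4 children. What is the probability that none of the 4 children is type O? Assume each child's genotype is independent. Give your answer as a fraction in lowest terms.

81/256

ABO cross I^B i × I^A i → 1/4 O, 1/4 A, 1/4 B, 1/4 AB.
So P(type O) = 1/4 per child.
P(not type O) = 3/4 for one child; (3/4)^4 = 81/256.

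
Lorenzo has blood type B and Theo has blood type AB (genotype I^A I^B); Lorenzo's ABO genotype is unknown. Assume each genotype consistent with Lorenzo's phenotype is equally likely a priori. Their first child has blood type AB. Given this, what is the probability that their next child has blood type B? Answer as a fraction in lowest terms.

1/2

Possible genotypes: Lorenzo ∈ {I^B I^B, I^B i}; Theo ∈ {I^A I^B}.
Weight each parental genotype pair by prior × P(type-AB child):
  I^B I^B × I^A I^B: posterior weight 2/3; P(next child type B) = 1/2.
  I^B i × I^A I^B: posterior weight 1/3; P(next child type B) = 1/2.
Weighted sum = 1/2.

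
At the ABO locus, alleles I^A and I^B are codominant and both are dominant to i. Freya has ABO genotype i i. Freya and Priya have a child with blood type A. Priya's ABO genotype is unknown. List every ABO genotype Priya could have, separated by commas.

I^A I^A, I^A I^B, I^A i

For each candidate genotype of Priya, check whether crossing it with i i can produce every observed child phenotype.
  I^A I^A → possible child types {A} ✓
  I^A I^B → possible child types {A, B} ✓
  I^A i → possible child types {O, A} ✓
  I^B I^B → possible child types {B} ✗
  I^B i → possible child types {O, B} ✗
  i i → possible child types {O} ✗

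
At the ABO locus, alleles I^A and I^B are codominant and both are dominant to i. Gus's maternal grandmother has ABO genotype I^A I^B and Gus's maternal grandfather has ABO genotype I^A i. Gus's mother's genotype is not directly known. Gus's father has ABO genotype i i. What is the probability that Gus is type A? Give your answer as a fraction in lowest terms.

1/2

Gus's mother's ABO genotype from I^A I^B × I^A i: 1/4 I^A I^A, 1/4 I^A I^B, 1/4 I^A i, 1/4 I^B i.
Crossing each possibility with the father i i and summing P(type A): 1/4·1 + 1/4·1/2 + 1/4·1/2 + 1/4·0 = 1/2.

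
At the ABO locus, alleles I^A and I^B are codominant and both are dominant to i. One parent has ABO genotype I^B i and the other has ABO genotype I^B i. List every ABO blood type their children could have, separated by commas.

Gametes from I^B i × I^B i give offspring ABO genotypes I^B I^B, I^B i, i i, i.e. phenotypes O, B.

O, B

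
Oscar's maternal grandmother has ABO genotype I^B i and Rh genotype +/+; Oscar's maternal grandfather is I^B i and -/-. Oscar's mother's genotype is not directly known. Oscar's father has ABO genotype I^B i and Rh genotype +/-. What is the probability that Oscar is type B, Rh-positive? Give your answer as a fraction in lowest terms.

Oscar's mother's ABO genotype from I^B i × I^B i: 1/4 I^B I^B, 1/2 I^B i, 1/4 i i.
Crossing each possibility with the father I^B i and summing P(type B): 1/4·1 + 1/2·3/4 + 1/4·1/2 = 3/4.
Similarly for Rh via the mother's Rh distribution: P(Rh+) = 3/4.
Independent loci: 3/4 × 3/4 = 9/16.

9/16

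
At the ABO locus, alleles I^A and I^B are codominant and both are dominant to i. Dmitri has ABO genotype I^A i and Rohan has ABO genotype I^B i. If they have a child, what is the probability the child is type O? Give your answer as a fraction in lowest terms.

1/4

ABO cross I^A i × I^B i → offspring phenotypes: 1/4 O, 1/4 A, 1/4 B, 1/4 AB.
So P(type O) = 1/4.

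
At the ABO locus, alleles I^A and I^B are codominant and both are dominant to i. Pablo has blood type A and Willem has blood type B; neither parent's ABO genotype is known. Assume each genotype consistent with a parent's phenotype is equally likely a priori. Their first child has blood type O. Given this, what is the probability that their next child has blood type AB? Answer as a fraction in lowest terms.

1/4

Possible genotypes: Pablo ∈ {I^A I^A, I^A i}; Willem ∈ {I^B I^B, I^B i}.
Weight each parental genotype pair by prior × P(type-O child):
  I^A i × I^B i: posterior weight 1; P(next child type AB) = 1/4.
Weighted sum = 1/4.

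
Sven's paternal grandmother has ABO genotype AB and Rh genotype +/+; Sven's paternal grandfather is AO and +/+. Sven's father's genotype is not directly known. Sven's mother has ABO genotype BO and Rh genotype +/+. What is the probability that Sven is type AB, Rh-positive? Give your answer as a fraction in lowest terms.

1/4

Sven's father's ABO genotype from AB × AO: 1/4 AA, 1/4 AB, 1/4 AO, 1/4 BO.
Crossing each possibility with the mother BO and summing P(type AB): 1/4·1/2 + 1/4·1/4 + 1/4·1/4 + 1/4·0 = 1/4.
Similarly for Rh via the father's Rh distribution: P(Rh+) = 1.
Independent loci: 1/4 × 1 = 1/4.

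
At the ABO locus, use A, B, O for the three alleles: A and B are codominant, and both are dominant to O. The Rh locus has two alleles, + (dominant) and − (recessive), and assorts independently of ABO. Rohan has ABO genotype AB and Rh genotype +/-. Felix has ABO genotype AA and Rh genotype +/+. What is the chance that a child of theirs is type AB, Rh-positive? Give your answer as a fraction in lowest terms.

ABO cross AB × AA → offspring phenotypes: 1/2 A, 1/2 AB.
Rh cross +/- × +/+ → 1 Rh+.
Independent loci: P(type AB, Rh-positive) = 1/2 × 1 = 1/2.

1/2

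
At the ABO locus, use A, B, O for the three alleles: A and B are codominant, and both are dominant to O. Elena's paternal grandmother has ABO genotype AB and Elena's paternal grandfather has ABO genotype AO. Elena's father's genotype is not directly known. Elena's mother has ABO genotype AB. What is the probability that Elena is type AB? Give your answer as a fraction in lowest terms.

3/8

Elena's father's ABO genotype from AB × AO: 1/4 AA, 1/4 AB, 1/4 AO, 1/4 BO.
Crossing each possibility with the mother AB and summing P(type AB): 1/4·1/2 + 1/4·1/2 + 1/4·1/4 + 1/4·1/4 = 3/8.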